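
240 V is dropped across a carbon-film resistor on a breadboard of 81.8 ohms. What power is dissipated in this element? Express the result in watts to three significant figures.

704 W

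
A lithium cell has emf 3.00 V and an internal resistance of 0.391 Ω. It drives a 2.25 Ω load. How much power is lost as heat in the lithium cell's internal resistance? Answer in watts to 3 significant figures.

0.505 W

The internal resistance carries the same current as the load; P_int = I²r.
I = ε / (r + R) = 3.00 / (0.391 + 2.25) = 1.136 A
P_int = I² r = (1.136)² × 0.391 = 0.5045 W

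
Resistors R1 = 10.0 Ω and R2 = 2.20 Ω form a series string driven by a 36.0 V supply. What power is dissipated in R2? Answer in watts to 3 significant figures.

Since the resistors are in series they all carry the loop current I = V/R_total; the power in any one is I²R.
R_total = 10.0 + 2.20 = 12.20 Ω
I = V / R_total = 36.0 / 12.20 = 2.951 A
P_R2 = I² × R2 = (2.951)² × 2.20 = 19.16 W

19.2 W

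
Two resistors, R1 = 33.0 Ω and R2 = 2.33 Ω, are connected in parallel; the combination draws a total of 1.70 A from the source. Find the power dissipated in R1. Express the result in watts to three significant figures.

Parallel branches share V, not I — compute V via R_eq, then use V²/R for the target branch.
1/R_eq = 1/33.0 + 1/2.33 ⇒ R_eq = 2.176 Ω
V = I_total × R_eq = 1.700 × 2.176 = 3.700 V
P_R1 = V² / R1 = (3.700)² / 33.0 = 0.4148 W

0.415 W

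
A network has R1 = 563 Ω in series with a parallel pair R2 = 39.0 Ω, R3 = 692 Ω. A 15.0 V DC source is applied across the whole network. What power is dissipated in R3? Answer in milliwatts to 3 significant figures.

1.23 mW

Reduce the parallel pair to R_p first; the network is then a simple series string.
R_p = (39.0×692)/(39.0+692) = 36.92 Ω
R_total = 563 + 36.92 = 599.9 Ω
I = V / R_total = 15.0 / 599.9 = 0.02500 A
Voltage across the parallel pair: V_p = I × R_p = 0.02500 × 36.92 = 0.9231 V
R3 sees V_p directly, so P = V_p² / R3.
P_R3 = (0.9231)² / 692 = 0.001231 W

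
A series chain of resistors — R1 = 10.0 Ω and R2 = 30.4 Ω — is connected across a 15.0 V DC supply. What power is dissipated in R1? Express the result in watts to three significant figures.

1.38 W

Since the resistors are in series they all carry the loop current I = V/R_total; the power in any one is I²R.
R_total = 10.0 + 30.4 = 40.40 Ω
I = V / R_total = 15.0 / 40.40 = 0.3713 A
P_R1 = I² × R1 = (0.3713)² × 10.0 = 1.379 W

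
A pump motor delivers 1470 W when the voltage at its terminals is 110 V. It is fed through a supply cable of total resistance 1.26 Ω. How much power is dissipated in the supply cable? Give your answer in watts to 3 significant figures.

225 W

Only the current and the line resistance are needed for the I²R loss.
I = P / V = 1470 / 110 = 13.36 A through the supply cable.
P_line = I² R_line = (13.36)² × 1.26 = 225.0 W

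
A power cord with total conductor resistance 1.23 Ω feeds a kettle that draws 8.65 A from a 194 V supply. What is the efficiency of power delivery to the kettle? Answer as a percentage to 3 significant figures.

94.5 %

The power cord carries the full 8.65 A.
P_line = I² R_line = (8.650)² × 1.23 = 92.03 W
P_source = V I = 194 × 8.650 = 1678 W; P_load = 1586 W
η = P_load / P_source = 1586 / 1678 = 0.9452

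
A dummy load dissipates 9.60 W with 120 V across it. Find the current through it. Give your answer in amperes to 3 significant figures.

0.0800 A

From P = V I = I²R = V²/R, with the two given quantities we get I = P / V.
I = 9.60 / 120 = 0.08000 A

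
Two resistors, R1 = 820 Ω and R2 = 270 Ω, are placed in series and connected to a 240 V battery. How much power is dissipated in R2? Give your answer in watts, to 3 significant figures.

13.1 W

Series elements share the same current, so find I first, then use P = I²R.
R_total = 820 + 270 = 1090 Ω
I = V / R_total = 240 / 1090 = 0.2202 A
P_R2 = I² × R2 = (0.2202)² × 270 = 13.09 W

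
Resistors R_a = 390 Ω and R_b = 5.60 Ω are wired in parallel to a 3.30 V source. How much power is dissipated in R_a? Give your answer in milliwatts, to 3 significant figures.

Each parallel branch sees the full supply voltage, so P = V²/R applies directly to the target branch.
P_R_a = V² / R_a = (3.30)² / 390 Ω = 0.02792 W

27.9 mW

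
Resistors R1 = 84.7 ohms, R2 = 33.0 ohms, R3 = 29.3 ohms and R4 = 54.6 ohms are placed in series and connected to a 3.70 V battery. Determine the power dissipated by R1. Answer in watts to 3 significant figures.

0.0285 W

The current is common to all series resistors; compute it, then apply P = I²R for the target.
R_total = 84.7 + 33.0 + 29.3 + 54.6 = 201.6 Ω
I = V / R_total = 3.70 / 201.6 = 0.01835 A
P_R1 = I² × R1 = (0.01835)² × 84.7 = 0.02853 W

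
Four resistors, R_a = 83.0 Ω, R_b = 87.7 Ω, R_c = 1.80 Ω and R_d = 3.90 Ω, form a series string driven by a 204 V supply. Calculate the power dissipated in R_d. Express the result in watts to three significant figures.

The current is common to all series resistors; compute it, then apply P = I²R for the target.
R_total = 83.0 + 87.7 + 1.80 + 3.90 = 176.4 Ω
I = V / R_total = 204 / 176.4 = 1.156 A
P_R_d = I² × R_d = (1.156)² × 3.90 = 5.216 W

5.22 W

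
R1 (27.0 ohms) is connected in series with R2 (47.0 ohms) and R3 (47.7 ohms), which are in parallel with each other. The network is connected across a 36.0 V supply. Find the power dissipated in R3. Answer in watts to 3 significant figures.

5.93 W

Collapse R2‖R3 to a single equivalent, reducing the network to two series elements.
R_p = (47.0×47.7)/(47.0+47.7) = 23.67 Ω
R_total = 27.0 + 23.67 = 50.67 Ω
I = V / R_total = 36.0 / 50.67 = 0.7104 A
Voltage across the parallel pair: V_p = I × R_p = 0.7104 × 23.67 = 16.82 V
R3 is across V_p, so use P = V²/R for that branch.
P_R3 = (16.82)² / 47.7 = 5.930 W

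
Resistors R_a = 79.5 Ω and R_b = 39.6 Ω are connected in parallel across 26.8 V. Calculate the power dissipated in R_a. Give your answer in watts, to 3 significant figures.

Parallel branches share the same voltage; P = V²/R gives the branch power in one step.
P_R_a = V² / R_a = (26.8)² / 79.5 Ω = 9.034 W

9.03 W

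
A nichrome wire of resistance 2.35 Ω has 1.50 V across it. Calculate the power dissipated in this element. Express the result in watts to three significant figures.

0.957 W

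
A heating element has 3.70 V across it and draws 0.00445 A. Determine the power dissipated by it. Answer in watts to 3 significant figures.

0.0165 W

V and I are known directly — P = V I, no intermediate step needed.
P = 3.70 V × 0.004450 A = 0.01647 W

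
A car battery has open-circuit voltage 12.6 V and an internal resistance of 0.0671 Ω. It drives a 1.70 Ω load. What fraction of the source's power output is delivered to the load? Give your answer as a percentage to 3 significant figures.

96.2 %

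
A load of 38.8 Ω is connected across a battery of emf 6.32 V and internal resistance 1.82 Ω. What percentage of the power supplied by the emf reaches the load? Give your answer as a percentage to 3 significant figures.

95.5 %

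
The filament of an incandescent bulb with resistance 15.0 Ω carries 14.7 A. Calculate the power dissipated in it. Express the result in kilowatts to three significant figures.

3.24 kW

With I and R stated, P = I²R applies in one step.
P = (14.70 A)² × 15.0 Ω = 3241 W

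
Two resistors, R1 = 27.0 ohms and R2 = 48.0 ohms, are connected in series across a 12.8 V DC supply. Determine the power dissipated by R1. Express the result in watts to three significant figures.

0.786 W

Series elements share the same current, so find I first, then use P = I²R.
R_total = 27.0 + 48.0 = 75.00 Ω
I = V / R_total = 12.8 / 75.00 = 0.1707 A
P_R1 = I² × R1 = (0.1707)² × 27.0 = 0.7864 W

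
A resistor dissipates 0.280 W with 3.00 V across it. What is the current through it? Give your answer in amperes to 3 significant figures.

Rearranging the power relation for the two known quantities gives I = P / V.
I = 0.280 / 3.00 = 0.09333 A

0.0933 A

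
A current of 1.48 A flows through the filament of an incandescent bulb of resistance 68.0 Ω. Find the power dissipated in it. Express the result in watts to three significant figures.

With I and R stated, P = I²R applies in one step.
P = (1.480 A)² × 68.0 Ω = 148.9 W

149 W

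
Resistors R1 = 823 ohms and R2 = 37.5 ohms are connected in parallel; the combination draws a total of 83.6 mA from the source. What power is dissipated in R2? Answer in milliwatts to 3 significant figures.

240 mW

Only the total current is stated, so first find the parallel equivalent to get the voltage across the combination.
1/R_eq = 1/823 + 1/37.5 ⇒ R_eq = 35.87 Ω
V = I_total × R_eq = 0.08360 × 35.87 = 2.998 V
P_R2 = V² / R2 = (2.998)² / 37.5 = 0.2397 W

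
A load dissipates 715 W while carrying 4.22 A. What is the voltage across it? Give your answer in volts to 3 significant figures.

The two known quantities fix the third via V = P / I.
V = 715 / 4.220 = 169.4 V

169 V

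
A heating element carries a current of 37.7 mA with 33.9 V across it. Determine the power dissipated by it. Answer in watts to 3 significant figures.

With V and I both given, power follows immediately from P = V I.
P = 33.9 V × 0.03770 A = 1.278 W

1.28 W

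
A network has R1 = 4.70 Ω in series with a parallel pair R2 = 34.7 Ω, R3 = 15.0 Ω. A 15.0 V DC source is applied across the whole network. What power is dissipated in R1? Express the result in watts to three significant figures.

4.59 W

Reduce the parallel pair to R_p first; the network is then a simple series string.
R_p = (34.7×15.0)/(34.7+15.0) = 10.47 Ω
R_total = 4.70 + 10.47 = 15.17 Ω
I = V / R_total = 15.0 / 15.17 = 0.9886 A
All the current flows through R1; use P = I²R.
P_R1 = (0.9886)² × 4.70 = 4.594 W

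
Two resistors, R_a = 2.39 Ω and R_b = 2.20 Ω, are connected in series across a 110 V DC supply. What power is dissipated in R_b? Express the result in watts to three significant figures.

Series elements share the same current, so find I first, then use P = I²R.
R_total = 2.39 + 2.20 = 4.590 Ω
I = V / R_total = 110 / 4.590 = 23.97 A
P_R_b = I² × R_b = (23.97)² × 2.20 = 1264 W

1260 W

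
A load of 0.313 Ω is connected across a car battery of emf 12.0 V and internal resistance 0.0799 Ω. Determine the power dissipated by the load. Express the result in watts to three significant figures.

Find the circuit current first, then P = I²R for the load (series elements share I).
I = ε / (r + R) = 12.0 / (0.0799 + 0.313) = 30.54 A
P_load = I² R = (30.54)² × 0.313 = 292.0 W

292 W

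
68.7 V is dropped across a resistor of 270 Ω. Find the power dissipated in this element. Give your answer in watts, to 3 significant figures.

17.5 W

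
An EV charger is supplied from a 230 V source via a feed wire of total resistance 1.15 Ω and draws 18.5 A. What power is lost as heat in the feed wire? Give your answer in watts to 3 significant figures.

394 W

Only the current and the line resistance are needed for the I²R loss.
The feed wire carries the full 18.5 A.
P_line = I² R_line = (18.50)² × 1.15 = 393.6 W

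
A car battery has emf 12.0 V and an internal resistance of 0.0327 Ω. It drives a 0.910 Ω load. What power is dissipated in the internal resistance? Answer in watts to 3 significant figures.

5.30 W

Internal loss is I²r, with I set by the total series resistance r+R.
I = ε / (r + R) = 12.0 / (0.0327 + 0.910) = 12.73 A
P_int = I² r = (12.73)² × 0.0327 = 5.299 W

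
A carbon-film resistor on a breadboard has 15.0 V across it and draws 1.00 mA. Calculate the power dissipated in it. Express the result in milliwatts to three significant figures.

15.0 mW

Since both terminal voltage and current are stated, P = V I gives the power in one step.
P = 15.0 V × 0.001000 A = 0.01500 W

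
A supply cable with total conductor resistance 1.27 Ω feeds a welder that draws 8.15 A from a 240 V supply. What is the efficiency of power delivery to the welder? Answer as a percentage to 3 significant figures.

95.7 %

The supply cable carries the full 8.15 A.
P_line = I² R_line = (8.150)² × 1.27 = 84.36 W
P_source = V I = 240 × 8.150 = 1956 W; P_load = 1872 W
η = P_load / P_source = 1872 / 1956 = 0.9569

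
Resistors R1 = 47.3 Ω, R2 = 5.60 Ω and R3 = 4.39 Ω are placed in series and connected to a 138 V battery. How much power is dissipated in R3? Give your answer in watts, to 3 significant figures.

Every series element carries the same I. Get I from the total resistance, then P = I² × R3.
R_total = 47.3 + 5.60 + 4.39 = 57.29 Ω
I = V / R_total = 138 / 57.29 = 2.409 A
P_R3 = I² × R3 = (2.409)² × 4.39 = 25.47 W

25.5 W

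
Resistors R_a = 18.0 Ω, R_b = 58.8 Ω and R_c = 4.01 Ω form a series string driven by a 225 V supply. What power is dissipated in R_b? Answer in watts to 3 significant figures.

456 W

In a series string the same current flows through every resistor — find that current, then P = I²R for the one we want.
R_total = 18.0 + 58.8 + 4.01 = 80.81 Ω
I = V / R_total = 225 / 80.81 = 2.784 A
P_R_b = I² × R_b = (2.784)² × 58.8 = 455.8 W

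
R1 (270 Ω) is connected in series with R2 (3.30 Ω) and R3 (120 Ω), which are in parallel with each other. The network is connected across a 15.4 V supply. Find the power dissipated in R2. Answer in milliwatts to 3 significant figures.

Replace R2 and R3 with their parallel equivalent so the circuit becomes R1 in series with R_p.
R_p = (3.30×120)/(3.30+120) = 3.212 Ω
R_total = 270 + 3.212 = 273.2 Ω
I = V / R_total = 15.4 / 273.2 = 0.05637 A
Voltage across the parallel pair: V_p = I × R_p = 0.05637 × 3.212 = 0.1810 V
R2 is across V_p, so use P = V²/R for that branch.
P_R2 = (0.1810)² / 3.30 = 0.009931 W

9.93 mW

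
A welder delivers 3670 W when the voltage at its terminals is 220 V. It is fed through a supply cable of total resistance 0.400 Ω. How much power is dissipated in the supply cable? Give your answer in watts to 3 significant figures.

Only the current and the line resistance are needed for the I²R loss.
I = P / V = 3670 / 220 = 16.68 A through the supply cable.
P_line = I² R_line = (16.68)² × 0.400 = 111.3 W

111 W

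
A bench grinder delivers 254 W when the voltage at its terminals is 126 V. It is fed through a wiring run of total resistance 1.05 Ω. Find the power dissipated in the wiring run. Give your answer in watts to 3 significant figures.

4.27 W

The wiring run and load are in series, so the same current flows in both; the loss is I²R_line.
I = P / V = 254 / 126 = 2.016 A through the wiring run.
P_line = I² R_line = (2.016)² × 1.05 = 4.267 W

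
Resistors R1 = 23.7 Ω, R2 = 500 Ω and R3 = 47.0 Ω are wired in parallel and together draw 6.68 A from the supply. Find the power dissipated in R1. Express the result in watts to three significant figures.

Parallel branches share V, not I — compute V via R_eq, then use V²/R for the target branch.
1/R_eq = 1/23.7 + 1/500 + 1/47.0 ⇒ R_eq = 15.27 Ω
V = I_total × R_eq = 6.680 × 15.27 = 102.0 V
P_R1 = V² / R1 = (102.0)² / 23.7 = 439.2 W

439 W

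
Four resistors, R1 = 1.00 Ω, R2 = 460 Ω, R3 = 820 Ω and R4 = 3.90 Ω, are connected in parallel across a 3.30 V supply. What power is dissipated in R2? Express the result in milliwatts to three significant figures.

Every branch has 3.30 V across it, so for R2 the power is simply V²/R.
P_R2 = V² / R2 = (3.30)² / 460 Ω = 0.02367 W

23.7 mW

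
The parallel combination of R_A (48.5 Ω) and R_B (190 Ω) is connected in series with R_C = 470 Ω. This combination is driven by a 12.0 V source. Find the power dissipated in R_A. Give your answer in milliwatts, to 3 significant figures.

17.1 mW

Combine R_A and R_B into their parallel equivalent first, reducing the network to two series resistors.
R_p = (48.5×190)/(48.5+190) = 38.64 Ω
R_total = R_p + 470 = 38.64 + 470 = 508.6 Ω
I = V / R_total = 12.0 / 508.6 = 0.02359 A
Voltage across the parallel pair: V_p = I × R_p = 0.02359 × 38.64 = 0.9115 V
R_A sits across V_p; its power is V_p²/R.
P_R_A = (0.9115)² / 48.5 = 0.01713 W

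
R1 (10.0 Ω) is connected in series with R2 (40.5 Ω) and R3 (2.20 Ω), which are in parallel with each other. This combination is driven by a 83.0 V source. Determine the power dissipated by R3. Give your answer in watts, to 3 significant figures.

93.3 W

Replace R2 and R3 with their parallel equivalent so the circuit becomes R1 in series with R_p.
R_p = (40.5×2.20)/(40.5+2.20) = 2.087 Ω
R_total = 10.0 + 2.087 = 12.09 Ω
I = V / R_total = 83.0 / 12.09 = 6.867 A
Voltage across the parallel pair: V_p = I × R_p = 6.867 × 2.087 = 14.33 V
R3 sees V_p directly, so P = V_p² / R3.
P_R3 = (14.33)² / 2.20 = 93.33 W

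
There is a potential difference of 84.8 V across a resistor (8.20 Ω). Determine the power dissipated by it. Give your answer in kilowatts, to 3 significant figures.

0.877 kW

Voltage and resistance are given, so P = V²/R is the one-step route.
P = (84.8 V)² / 8.20 Ω = 877.0 W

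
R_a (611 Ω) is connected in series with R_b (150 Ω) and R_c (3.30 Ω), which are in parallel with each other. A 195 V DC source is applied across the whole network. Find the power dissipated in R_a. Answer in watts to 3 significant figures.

61.6 W

Replace R_b and R_c with their parallel equivalent so the circuit becomes R_a in series with R_p.
R_p = (150×3.30)/(150+3.30) = 3.229 Ω
R_total = 611 + 3.229 = 614.2 Ω
I = V / R_total = 195 / 614.2 = 0.3175 A
The full supply current passes through R_a: P = I²R.
P_R_a = (0.3175)² × 611 = 61.58 W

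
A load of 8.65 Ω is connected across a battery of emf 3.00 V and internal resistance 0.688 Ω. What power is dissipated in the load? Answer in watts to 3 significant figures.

With r and R in series, I = ε/(r+R); the load dissipates I²R.
I = ε / (r + R) = 3.00 / (0.688 + 8.65) = 0.3213 A
P_load = I² R = (0.3213)² × 8.65 = 0.8928 W

0.893 W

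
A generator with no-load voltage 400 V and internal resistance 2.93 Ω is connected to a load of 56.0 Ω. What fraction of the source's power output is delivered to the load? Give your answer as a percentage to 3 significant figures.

95.0 %

η = P_load/(P_load+P_int) = I²R/(I²R+I²r) = R/(R+r) — the I² cancels for series elements.
η = R / (R + r) = 56.0 / (56.0 + 2.93) = 0.9503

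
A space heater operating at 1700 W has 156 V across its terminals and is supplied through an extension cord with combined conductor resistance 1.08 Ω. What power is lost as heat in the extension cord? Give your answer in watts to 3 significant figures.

The extension cord is a series resistance carrying the load current; its dissipation is I²R_line.
I = P / V = 1700 / 156 = 10.90 A through the extension cord.
P_line = I² R_line = (10.90)² × 1.08 = 128.3 W

128 W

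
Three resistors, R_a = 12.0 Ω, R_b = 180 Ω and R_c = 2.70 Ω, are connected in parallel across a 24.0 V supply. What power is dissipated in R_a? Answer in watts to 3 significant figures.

Each parallel branch sees the full supply voltage, so P = V²/R applies directly to the target branch.
P_R_a = V² / R_a = (24.0)² / 12.0 Ω = 48.00 W

48.0 W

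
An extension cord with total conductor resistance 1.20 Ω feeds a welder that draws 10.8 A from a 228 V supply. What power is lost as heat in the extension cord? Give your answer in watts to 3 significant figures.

The extension cord and load are in series, so the same current flows in both; the loss is I²R_line.
The extension cord carries the full 10.8 A.
P_line = I² R_line = (10.80)² × 1.20 = 140.0 W

140 W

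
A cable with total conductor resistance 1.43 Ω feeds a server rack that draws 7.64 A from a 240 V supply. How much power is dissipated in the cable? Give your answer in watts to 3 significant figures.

Only the current and the line resistance are needed for the I²R loss.
The cable carries the full 7.64 A.
P_line = I² R_line = (7.640)² × 1.43 = 83.47 W

83.5 W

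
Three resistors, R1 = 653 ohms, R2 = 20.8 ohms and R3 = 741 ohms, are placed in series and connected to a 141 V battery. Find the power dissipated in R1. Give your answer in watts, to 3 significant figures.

6.49 W

The current is common to all series resistors; compute it, then apply P = I²R for the target.
R_total = 653 + 20.8 + 741 = 1415 Ω
I = V / R_total = 141 / 1415 = 0.09966 A
P_R1 = I² × R1 = (0.09966)² × 653 = 6.486 W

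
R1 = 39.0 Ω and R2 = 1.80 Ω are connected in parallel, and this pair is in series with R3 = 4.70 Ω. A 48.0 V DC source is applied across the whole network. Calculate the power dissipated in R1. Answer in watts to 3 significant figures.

4.24 W

First find R_p for the parallel pair, then treat R_p + R3 as a series loop.
R_p = (39.0×1.80)/(39.0+1.80) = 1.721 Ω
R_total = R_p + 4.70 = 1.721 + 4.70 = 6.421 Ω
I = V / R_total = 48.0 / 6.421 = 7.476 A
Voltage across the parallel pair: V_p = I × R_p = 7.476 × 1.721 = 12.86 V
R1 has V_p across it, so P = V_p²/R1.
P_R1 = (12.86)² / 39.0 = 4.243 W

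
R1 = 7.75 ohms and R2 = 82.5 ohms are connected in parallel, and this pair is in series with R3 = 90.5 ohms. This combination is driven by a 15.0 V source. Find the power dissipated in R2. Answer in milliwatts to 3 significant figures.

14.4 mW

First find R_p for the parallel pair, then treat R_p + R3 as a series loop.
R_p = (7.75×82.5)/(7.75+82.5) = 7.084 Ω
R_total = R_p + 90.5 = 7.084 + 90.5 = 97.58 Ω
I = V / R_total = 15.0 / 97.58 = 0.1537 A
Voltage across the parallel pair: V_p = I × R_p = 0.1537 × 7.084 = 1.089 V
R2 sits across V_p; its power is V_p²/R.
P_R2 = (1.089)² / 82.5 = 0.01437 W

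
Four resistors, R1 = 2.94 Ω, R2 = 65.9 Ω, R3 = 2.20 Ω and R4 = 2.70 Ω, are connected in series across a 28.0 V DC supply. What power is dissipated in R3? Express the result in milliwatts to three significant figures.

317 mW

Series elements share the same current, so find I first, then use P = I²R.
R_total = 2.94 + 65.9 + 2.20 + 2.70 = 73.74 Ω
I = V / R_total = 28.0 / 73.74 = 0.3797 A
P_R3 = I² × R3 = (0.3797)² × 2.20 = 0.3172 W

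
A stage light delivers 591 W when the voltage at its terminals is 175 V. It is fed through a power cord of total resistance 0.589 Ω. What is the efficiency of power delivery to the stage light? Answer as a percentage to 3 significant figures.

98.9 %

I = P / V = 591 / 175 = 3.377 A through the power cord.
P_line = I² R_line = (3.377)² × 0.589 = 6.718 W
P_source = P_load + P_line = 591.0 + 6.718 = 597.7 W
η = P_load / P_source = 591.0 / 597.7 = 0.9888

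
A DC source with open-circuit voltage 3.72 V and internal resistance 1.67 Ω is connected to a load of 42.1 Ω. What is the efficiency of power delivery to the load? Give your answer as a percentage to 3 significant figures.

96.2 %

Both r and R carry the same current, so the power split is just the resistance split: η = R/(R+r).
η = R / (R + r) = 42.1 / (42.1 + 1.67) = 0.9618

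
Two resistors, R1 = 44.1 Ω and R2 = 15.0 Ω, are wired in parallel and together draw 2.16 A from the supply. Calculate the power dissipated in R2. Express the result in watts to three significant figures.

39.0 W

We need the common branch voltage; get it from I_total × R_eq, then P = V²/R for the branch.
1/R_eq = 1/44.1 + 1/15.0 ⇒ R_eq = 11.19 Ω
V = I_total × R_eq = 2.160 × 11.19 = 24.18 V
P_R2 = V² / R2 = (24.18)² / 15.0 = 38.97 W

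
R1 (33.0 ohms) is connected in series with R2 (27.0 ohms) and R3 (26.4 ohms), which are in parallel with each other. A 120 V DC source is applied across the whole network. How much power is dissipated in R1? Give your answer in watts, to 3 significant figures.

221 W

Replace R2 and R3 with their parallel equivalent so the circuit becomes R1 in series with R_p.
R_p = (27.0×26.4)/(27.0+26.4) = 13.35 Ω
R_total = 33.0 + 13.35 = 46.35 Ω
I = V / R_total = 120 / 46.35 = 2.589 A
R1 is in the main series path, so its power is I²R1.
P_R1 = (2.589)² × 33.0 = 221.2 W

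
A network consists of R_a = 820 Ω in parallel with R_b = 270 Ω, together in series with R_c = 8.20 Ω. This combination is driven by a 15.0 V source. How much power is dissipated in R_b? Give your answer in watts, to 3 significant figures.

Combine R_a and R_b into their parallel equivalent first, reducing the network to two series resistors.
R_p = (820×270)/(820+270) = 203.1 Ω
R_total = R_p + 8.20 = 203.1 + 8.20 = 211.3 Ω
I = V / R_total = 15.0 / 211.3 = 0.07098 A
Voltage across the parallel pair: V_p = I × R_p = 0.07098 × 203.1 = 14.42 V
R_b sits across V_p; its power is V_p²/R.
P_R_b = (14.42)² / 270 = 0.7699 W

0.770 W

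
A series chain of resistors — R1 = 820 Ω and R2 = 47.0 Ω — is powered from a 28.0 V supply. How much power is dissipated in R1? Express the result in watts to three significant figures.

0.855 W

The current is common to all series resistors; compute it, then apply P = I²R for the target.
R_total = 820 + 47.0 = 867.0 Ω
I = V / R_total = 28.0 / 867.0 = 0.03230 A
P_R1 = I² × R1 = (0.03230)² × 820 = 0.8552 W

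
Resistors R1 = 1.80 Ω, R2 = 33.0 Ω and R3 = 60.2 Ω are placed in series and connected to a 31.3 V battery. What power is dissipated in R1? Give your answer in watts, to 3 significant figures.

0.195 W

The current is common to all series resistors; compute it, then apply P = I²R for the target.
R_total = 1.80 + 33.0 + 60.2 = 95.00 Ω
I = V / R_total = 31.3 / 95.00 = 0.3295 A
P_R1 = I² × R1 = (0.3295)² × 1.80 = 0.1954 W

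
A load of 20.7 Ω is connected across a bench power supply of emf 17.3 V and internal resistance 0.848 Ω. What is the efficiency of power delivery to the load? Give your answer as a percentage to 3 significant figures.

96.1 %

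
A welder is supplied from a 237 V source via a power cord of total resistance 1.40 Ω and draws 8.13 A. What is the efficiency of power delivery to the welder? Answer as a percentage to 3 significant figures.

The power cord carries the full 8.13 A.
P_line = I² R_line = (8.130)² × 1.40 = 92.54 W
P_source = V I = 237 × 8.130 = 1927 W; P_load = 1834 W
η = P_load / P_source = 1834 / 1927 = 0.9520

95.2 %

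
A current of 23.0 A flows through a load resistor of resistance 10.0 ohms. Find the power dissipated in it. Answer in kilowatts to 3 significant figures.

The current through and the resistance of the element are both given; use P = I²R.
P = (23.00 A)² × 10.0 Ω = 5290 W

5.29 kW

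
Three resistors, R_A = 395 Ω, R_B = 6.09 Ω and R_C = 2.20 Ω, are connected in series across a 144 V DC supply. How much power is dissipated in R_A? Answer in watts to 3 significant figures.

50.4 W

The current is common to all series resistors; compute it, then apply P = I²R for the target.
R_total = 395 + 6.09 + 2.20 = 403.3 Ω
I = V / R_total = 144 / 403.3 = 0.3571 A
P_R_A = I² × R_A = (0.3571)² × 395 = 50.36 W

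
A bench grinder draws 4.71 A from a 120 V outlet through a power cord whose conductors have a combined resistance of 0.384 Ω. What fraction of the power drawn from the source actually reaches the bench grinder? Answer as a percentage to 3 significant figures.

98.5 %

The power cord carries the full 4.71 A.
P_line = I² R_line = (4.710)² × 0.384 = 8.519 W
P_source = V I = 120 × 4.710 = 565.2 W; P_load = 556.7 W
η = P_load / P_source = 556.7 / 565.2 = 0.9849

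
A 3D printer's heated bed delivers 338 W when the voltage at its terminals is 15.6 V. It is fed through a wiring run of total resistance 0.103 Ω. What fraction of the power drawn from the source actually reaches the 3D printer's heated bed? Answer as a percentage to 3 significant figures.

I = P / V = 338 / 15.6 = 21.67 A through the wiring run.
P_line = I² R_line = (21.67)² × 0.103 = 48.35 W
P_source = P_load + P_line = 338.0 + 48.35 = 386.4 W
η = P_load / P_source = 338.0 / 386.4 = 0.8748

87.5 %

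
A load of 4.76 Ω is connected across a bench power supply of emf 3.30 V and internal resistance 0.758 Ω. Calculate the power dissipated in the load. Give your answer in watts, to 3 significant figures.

The internal resistance and the load are in series, so the same I flows through both; get I from ε/(r+R), then I²R for the load.
I = ε / (r + R) = 3.30 / (0.758 + 4.76) = 0.5980 A
P_load = I² R = (0.5980)² × 4.76 = 1.702 W

1.70 W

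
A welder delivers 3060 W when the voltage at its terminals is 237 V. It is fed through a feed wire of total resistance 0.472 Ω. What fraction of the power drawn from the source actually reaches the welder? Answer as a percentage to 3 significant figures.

I = P / V = 3060 / 237 = 12.91 A through the feed wire.
P_line = I² R_line = (12.91)² × 0.472 = 78.68 W
P_source = P_load + P_line = 3060 + 78.68 = 3139 W
η = P_load / P_source = 3060 / 3139 = 0.9749

97.5 %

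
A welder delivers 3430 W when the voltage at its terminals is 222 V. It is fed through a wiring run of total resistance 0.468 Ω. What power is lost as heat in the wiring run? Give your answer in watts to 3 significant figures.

112 W

The wiring run and load are in series, so the same current flows in both; the loss is I²R_line.
I = P / V = 3430 / 222 = 15.45 A through the wiring run.
P_line = I² R_line = (15.45)² × 0.468 = 111.7 W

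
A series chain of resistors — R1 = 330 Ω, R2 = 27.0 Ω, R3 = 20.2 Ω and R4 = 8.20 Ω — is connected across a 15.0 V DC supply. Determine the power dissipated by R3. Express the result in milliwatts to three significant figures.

In a series string the same current flows through every resistor — find that current, then P = I²R for the one we want.
R_total = 330 + 27.0 + 20.2 + 8.20 = 385.4 Ω
I = V / R_total = 15.0 / 385.4 = 0.03892 A
P_R3 = I² × R3 = (0.03892)² × 20.2 = 0.03060 W

30.6 mW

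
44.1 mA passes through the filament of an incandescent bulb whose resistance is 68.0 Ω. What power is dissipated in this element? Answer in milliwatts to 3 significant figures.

132 mW

The current through and the resistance of the element are both given; use P = I²R.
P = (0.04410 A)² × 68.0 Ω = 0.1322 W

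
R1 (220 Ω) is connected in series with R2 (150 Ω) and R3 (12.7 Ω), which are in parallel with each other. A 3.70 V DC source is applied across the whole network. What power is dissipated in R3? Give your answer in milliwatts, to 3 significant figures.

2.75 mW

First combine the parallel branches into one equivalent R_p, then R1 + R_p is a series pair.
R_p = (150×12.7)/(150+12.7) = 11.71 Ω
R_total = 220 + 11.71 = 231.7 Ω
I = V / R_total = 3.70 / 231.7 = 0.01597 A
Voltage across the parallel pair: V_p = I × R_p = 0.01597 × 11.71 = 0.1870 V
R3 sees V_p directly, so P = V_p² / R3.
P_R3 = (0.1870)² / 12.7 = 0.002753 W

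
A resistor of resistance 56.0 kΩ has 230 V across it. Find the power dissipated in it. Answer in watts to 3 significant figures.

0.945 W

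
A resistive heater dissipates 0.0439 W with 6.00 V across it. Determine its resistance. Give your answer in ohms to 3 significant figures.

820 Ω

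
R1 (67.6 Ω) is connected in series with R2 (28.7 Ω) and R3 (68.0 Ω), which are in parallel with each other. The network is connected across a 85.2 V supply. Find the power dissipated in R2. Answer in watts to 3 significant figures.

Reduce the parallel pair to R_p first; the network is then a simple series string.
R_p = (28.7×68.0)/(28.7+68.0) = 20.18 Ω
R_total = 67.6 + 20.18 = 87.78 Ω
I = V / R_total = 85.2 / 87.78 = 0.9706 A
Voltage across the parallel pair: V_p = I × R_p = 0.9706 × 20.18 = 19.59 V
R2 is across V_p, so use P = V²/R for that branch.
P_R2 = (19.59)² / 28.7 = 13.37 W

13.4 W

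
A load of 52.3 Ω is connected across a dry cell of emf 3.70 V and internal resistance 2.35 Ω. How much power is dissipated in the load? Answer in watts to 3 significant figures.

0.240 W

The internal resistance and the load are in series, so the same I flows through both; get I from ε/(r+R), then I²R for the load.
I = ε / (r + R) = 3.70 / (2.35 + 52.3) = 0.06770 A
P_load = I² R = (0.06770)² × 52.3 = 0.2397 W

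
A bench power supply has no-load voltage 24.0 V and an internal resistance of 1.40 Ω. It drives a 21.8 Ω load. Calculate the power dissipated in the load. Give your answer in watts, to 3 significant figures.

Load and internal resistance form a series loop — compute the loop current, then the load power via I²R.
I = ε / (r + R) = 24.0 / (1.40 + 21.8) = 1.034 A
P_load = I² R = (1.034)² × 21.8 = 23.33 W

23.3 W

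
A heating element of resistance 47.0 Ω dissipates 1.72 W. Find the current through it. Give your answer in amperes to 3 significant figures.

0.191 A

Inverting the appropriate power form: I = √(P / R).
I = √(1.72 / 47.0) = 0.1913 A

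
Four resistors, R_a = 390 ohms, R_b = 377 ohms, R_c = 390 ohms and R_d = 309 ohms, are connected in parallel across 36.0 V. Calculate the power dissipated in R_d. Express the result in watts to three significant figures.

4.19 W

Every branch has 36.0 V across it, so for R_d the power is simply V²/R.
P_R_d = V² / R_d = (36.0)² / 309 Ω = 4.194 W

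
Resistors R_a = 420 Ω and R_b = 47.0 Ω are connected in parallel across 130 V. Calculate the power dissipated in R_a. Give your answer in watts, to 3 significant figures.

40.2 W

Parallel branches share the same voltage; P = V²/R gives the branch power in one step.
P_R_a = V² / R_a = (130)² / 420 Ω = 40.24 W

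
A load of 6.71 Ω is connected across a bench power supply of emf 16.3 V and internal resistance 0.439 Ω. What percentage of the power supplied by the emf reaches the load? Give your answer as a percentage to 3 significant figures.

The source delivers εI, of which I²R reaches the load and I²r is lost; since I is common, η = R/(R+r).
η = R / (R + r) = 6.71 / (6.71 + 0.439) = 0.9386

93.9 %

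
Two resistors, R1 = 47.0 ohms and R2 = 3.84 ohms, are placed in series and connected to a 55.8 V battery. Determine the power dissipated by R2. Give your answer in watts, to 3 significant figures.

Series elements share the same current, so find I first, then use P = I²R.
R_total = 47.0 + 3.84 = 50.84 Ω
I = V / R_total = 55.8 / 50.84 = 1.098 A
P_R2 = I² × R2 = (1.098)² × 3.84 = 4.626 W

4.63 W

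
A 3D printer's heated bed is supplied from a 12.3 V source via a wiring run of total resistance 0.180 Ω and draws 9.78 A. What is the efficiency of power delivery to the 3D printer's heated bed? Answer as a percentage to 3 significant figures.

The wiring run carries the full 9.78 A.
P_line = I² R_line = (9.780)² × 0.180 = 17.22 W
P_source = V I = 12.3 × 9.780 = 120.3 W; P_load = 103.1 W
η = P_load / P_source = 103.1 / 120.3 = 0.8569

85.7 %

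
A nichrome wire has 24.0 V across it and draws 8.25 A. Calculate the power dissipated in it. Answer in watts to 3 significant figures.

198 W

Since both terminal voltage and current are stated, P = V I gives the power in one step.
P = 24.0 V × 8.250 A = 198.0 W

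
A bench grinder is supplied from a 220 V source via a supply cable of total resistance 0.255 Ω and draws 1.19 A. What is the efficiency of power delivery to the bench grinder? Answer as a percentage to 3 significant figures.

The supply cable carries the full 1.19 A.
P_line = I² R_line = (1.190)² × 0.255 = 0.3611 W
P_source = V I = 220 × 1.190 = 261.8 W; P_load = 261.4 W
η = P_load / P_source = 261.4 / 261.8 = 0.9986

99.9 %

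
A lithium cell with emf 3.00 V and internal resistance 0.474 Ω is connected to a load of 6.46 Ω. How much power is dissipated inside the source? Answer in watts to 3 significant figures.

0.0887 W

Internal loss is I²r, with I set by the total series resistance r+R.
I = ε / (r + R) = 3.00 / (0.474 + 6.46) = 0.4327 A
P_int = I² r = (0.4327)² × 0.474 = 0.08873 W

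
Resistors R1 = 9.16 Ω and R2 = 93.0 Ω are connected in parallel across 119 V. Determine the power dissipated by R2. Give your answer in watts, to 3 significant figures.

152 W

The supply voltage appears across each parallel branch — just use P = V²/R2.
P_R2 = V² / R2 = (119)² / 93.0 Ω = 152.3 W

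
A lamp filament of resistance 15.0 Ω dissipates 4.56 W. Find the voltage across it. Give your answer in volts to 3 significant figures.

From P = V I = I²R = V²/R, with the two given quantities we get V = √(P R).
V = √(4.56 × 15.0) = 8.270 V

8.27 V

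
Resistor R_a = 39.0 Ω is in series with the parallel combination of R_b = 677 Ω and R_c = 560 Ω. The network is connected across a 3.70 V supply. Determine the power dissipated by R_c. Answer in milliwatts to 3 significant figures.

Reduce the parallel pair to R_p first; the network is then a simple series string.
R_p = (677×560)/(677+560) = 306.5 Ω
R_total = 39.0 + 306.5 = 345.5 Ω
I = V / R_total = 3.70 / 345.5 = 0.01071 A
Voltage across the parallel pair: V_p = I × R_p = 0.01071 × 306.5 = 3.282 V
With V_p across R_c, its power is V_p²/R_c.
P_R_c = (3.282)² / 560 = 0.01924 W

19.2 mW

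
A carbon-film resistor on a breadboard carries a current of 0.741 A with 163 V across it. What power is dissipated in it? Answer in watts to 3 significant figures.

121 W

Since both terminal voltage and current are stated, P = V I gives the power in one step.
P = 163 V × 0.7410 A = 120.8 W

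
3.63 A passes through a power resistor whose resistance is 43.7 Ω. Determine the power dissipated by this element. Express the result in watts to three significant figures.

576 W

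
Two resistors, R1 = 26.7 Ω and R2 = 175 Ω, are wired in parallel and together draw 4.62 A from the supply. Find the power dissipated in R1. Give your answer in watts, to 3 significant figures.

429 W

Parallel branches share V, not I — compute V via R_eq, then use V²/R for the target branch.
1/R_eq = 1/26.7 + 1/175 ⇒ R_eq = 23.17 Ω
V = I_total × R_eq = 4.620 × 23.17 = 107.0 V
P_R1 = V² / R1 = (107.0)² / 26.7 = 429.0 W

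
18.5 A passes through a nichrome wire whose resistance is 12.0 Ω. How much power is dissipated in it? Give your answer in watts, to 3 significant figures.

4110 W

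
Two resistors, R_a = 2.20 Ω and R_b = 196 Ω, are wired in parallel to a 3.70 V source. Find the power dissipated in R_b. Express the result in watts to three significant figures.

0.0698 W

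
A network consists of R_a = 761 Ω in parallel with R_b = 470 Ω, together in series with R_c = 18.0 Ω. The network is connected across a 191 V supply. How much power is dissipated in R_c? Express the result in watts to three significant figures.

First find R_p for the parallel pair, then treat R_p + R_c as a series loop.
R_p = (761×470)/(761+470) = 290.6 Ω
R_total = R_p + 18.0 = 290.6 + 18.0 = 308.6 Ω
I = V / R_total = 191 / 308.6 = 0.6190 A
R_c carries the full series current, so P = I²R.
P_R_c = (0.6190)² × 18.0 = 6.897 W

6.90 W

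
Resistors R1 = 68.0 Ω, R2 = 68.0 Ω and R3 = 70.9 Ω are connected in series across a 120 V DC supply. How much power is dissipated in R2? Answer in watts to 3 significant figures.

22.9 W

In a series string the same current flows through every resistor — find that current, then P = I²R for the one we want.
R_total = 68.0 + 68.0 + 70.9 = 206.9 Ω
I = V / R_total = 120 / 206.9 = 0.5800 A
P_R2 = I² × R2 = (0.5800)² × 68.0 = 22.87 W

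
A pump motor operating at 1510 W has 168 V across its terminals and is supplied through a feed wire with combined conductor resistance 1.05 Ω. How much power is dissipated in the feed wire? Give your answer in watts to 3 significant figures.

The feed wire is a series resistance carrying the load current; its dissipation is I²R_line.
I = P / V = 1510 / 168 = 8.988 A through the feed wire.
P_line = I² R_line = (8.988)² × 1.05 = 84.83 W

84.8 W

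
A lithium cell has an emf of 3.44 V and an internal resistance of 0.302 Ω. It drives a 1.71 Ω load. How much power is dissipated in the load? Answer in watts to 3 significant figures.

With r and R in series, I = ε/(r+R); the load dissipates I²R.
I = ε / (r + R) = 3.44 / (0.302 + 1.71) = 1.710 A
P_load = I² R = (1.710)² × 1.71 = 4.999 W

5.00 W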